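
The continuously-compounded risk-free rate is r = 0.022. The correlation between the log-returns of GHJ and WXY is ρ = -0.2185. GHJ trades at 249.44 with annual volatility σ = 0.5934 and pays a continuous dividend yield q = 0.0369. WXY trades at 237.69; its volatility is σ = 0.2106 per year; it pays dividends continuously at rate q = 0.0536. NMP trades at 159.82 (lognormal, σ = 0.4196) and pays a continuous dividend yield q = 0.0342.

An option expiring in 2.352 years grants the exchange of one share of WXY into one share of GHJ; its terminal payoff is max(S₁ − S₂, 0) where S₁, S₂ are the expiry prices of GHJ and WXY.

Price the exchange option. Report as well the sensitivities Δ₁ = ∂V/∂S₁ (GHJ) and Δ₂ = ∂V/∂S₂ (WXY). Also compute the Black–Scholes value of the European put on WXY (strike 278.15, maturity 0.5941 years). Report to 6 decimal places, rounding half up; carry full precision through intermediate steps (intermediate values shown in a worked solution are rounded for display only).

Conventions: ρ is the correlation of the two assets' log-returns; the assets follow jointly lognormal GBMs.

exchange price = 96.082480
Δ1 = 0.665414
Δ2 = -0.294073
price(WXY put K=278.15) = 47.181676

σ_eff = √(σ₁² + σ₂² − 2ρσ₁σ₂) = √(0.5934² + 0.2106² − 2·-0.2185·0.5934·0.2106) = 0.671631
d₁ = (ln(S₁/S₂) + (q₂ − q₁ + σ_eff²/2)T) / (σ_eff√T) = (ln(249.44/237.69) + (0.0536 − 0.0369 + 0.225544)·2.352) / 1.030028 = 0.599992
d₂ = d₁ − σ_eff√T = 0.599992 − 1.030028 = -0.430036
N(d₁) = 0.725744,  N(d₂) = 0.333585
V = S₁·e^{−q₁T}·N(d₁) − S₂·e^{−q₂T}·N(d₂) = 165.980771 − 69.898292 = 96.082480
Δ₁ = e^{−q₁T}·N(d₁) = 0.665414;  Δ₂ = −e^{−q₂T}·N(d₂) = -0.294073
[vanilla: WXY put K=278.15]
σ√T = 0.2106·√0.5941 = 0.162326
d₁ = (ln(S/K) + (r−q+σ²/2)T) / (σ√T) = (ln(237.69/278.15) + (0.022−0.0536+0.2106²/2)·0.5941) / 0.162326 = (-0.157193 − 0.005599) / 0.162326 = -1.002870
d₂ = d₁ − σ√T = -1.002870 − 0.162326 = -1.165196
e^{−rT} = 0.987015
e^{−qT} = 0.968658
N(−d₁) = 0.842038,  N(−d₂) = 0.878030
price = K·e^{−rT}·N(−d₂) − S·e^{−qT}·N(−d₁) = 241.052814 − 193.871138 = 47.181676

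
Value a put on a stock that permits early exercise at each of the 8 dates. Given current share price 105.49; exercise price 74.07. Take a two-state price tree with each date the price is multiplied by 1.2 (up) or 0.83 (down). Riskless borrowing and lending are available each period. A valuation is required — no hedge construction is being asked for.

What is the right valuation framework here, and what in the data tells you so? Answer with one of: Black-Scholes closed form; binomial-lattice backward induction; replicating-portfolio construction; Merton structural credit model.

framework: binomial-lattice backward induction

Key observation: the put (strike 74.07 on spot 105.49) is American-style on a 8-step discrete price model, so the early-exercise decision at every node requires stepwise backward valuation — a closed form cannot price the exercise right.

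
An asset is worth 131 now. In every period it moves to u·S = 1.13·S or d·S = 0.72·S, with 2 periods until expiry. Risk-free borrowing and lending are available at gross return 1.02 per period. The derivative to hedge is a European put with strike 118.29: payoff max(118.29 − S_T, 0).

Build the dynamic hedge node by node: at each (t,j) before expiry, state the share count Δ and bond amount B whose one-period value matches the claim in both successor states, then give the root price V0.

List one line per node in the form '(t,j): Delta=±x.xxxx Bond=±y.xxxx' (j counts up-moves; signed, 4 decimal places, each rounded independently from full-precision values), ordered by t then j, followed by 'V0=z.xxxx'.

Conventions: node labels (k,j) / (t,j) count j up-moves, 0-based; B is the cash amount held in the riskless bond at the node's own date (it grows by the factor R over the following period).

(0,0): Delta=-0.3458 Bond=53.1989
(1,0): Delta=-1.0000 Bond=115.9706
(1,1): Delta=-0.1929 Bond=31.6368
V0=7.9040

Under the risk-neutral measure, an up-move has probability p* = (R−d)/(u−d) = 0.7317 and values discount at R = 1.02.
At maturity the claim pays: V(2,0)=50.3796, V(2,1)=11.7084, V(2,2)=0.0000
Node (1,0) S=94.3200: V=(p*·11.7084+(1−p*)·50.3796)/1.02=21.6506; Δ=(11.7084−50.3796)/(106.5816−67.9104)=-1.0000; B=V−Δ·S=115.9706
Node (1,1) S=148.0300: V=(p*·0.0000+(1−p*)·11.7084)/1.02=3.0797; Δ=(0.0000−11.7084)/(167.2739−106.5816)=-0.1929; B=V−Δ·S=31.6368
Node (0,0) S=131.0000: V=(p*·3.0797+(1−p*)·21.6506)/1.02=7.9040; Δ=(3.0797−21.6506)/(148.0300−94.3200)=-0.3458; B=V−Δ·S=53.1989
Verification: the root portfolio costs Δ(0,0)·S0 + B(0,0) = 7.9040, matching V0.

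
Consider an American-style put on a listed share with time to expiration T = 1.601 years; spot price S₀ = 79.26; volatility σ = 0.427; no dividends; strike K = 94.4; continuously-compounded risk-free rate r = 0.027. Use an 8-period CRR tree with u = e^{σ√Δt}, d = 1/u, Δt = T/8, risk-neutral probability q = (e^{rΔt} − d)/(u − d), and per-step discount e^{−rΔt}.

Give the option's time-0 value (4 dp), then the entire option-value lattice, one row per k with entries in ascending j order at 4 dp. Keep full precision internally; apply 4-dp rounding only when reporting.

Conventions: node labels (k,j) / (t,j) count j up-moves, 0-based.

Δt=0.20012, u=1.21048, d=0.82612, q=0.46649, disc=e^(-rΔt)=0.99461
k=8 terminal: V=max(K-S,0) → 77.2058 69.2058 57.4837 40.3076 15.1400 0.0000 0.0000 0.0000 0.0000
k=7: j=0 S=20.8133 intr=73.5867 cont=73.0779 V=73.5867[EX]; j=1 S=30.4972 intr=63.9028 cont=63.3941 V=63.9028[EX]; j=2 S=44.6866 intr=49.7134 cont=49.2047 V=49.7134[EX]; j=3 S=65.4780 intr=28.9220 cont=28.4133 V=28.9220[EX]; j=4 S=95.9429 intr=0.0000 cont=8.0339 V=8.0339[hold]; j=5 S=140.5823 intr=0.0000 cont=0.0000 V=0.0000[hold]; j=6 S=205.9911 intr=0.0000 cont=0.0000 V=0.0000[hold]; j=7 S=301.8326 intr=0.0000 cont=0.0000 V=0.0000[hold]
k=6: j=0 S=25.1942 intr=69.2058 cont=68.6971 V=69.2058[EX]; j=1 S=36.9163 intr=57.4837 cont=56.9750 V=57.4837[EX]; j=2 S=54.0924 intr=40.3076 cont=39.7989 V=40.3076[EX]; j=3 S=79.2600 intr=15.1400 cont=19.0747 V=19.0747[hold]; j=4 S=116.1373 intr=0.0000 cont=4.2631 V=4.2631[hold]; j=5 S=170.1726 intr=0.0000 cont=0.0000 V=0.0000[hold]; j=6 S=249.3488 intr=0.0000 cont=0.0000 V=0.0000[hold]
k=5: j=0 S=30.4972 intr=63.9028 cont=63.3941 V=63.9028[EX]; j=1 S=44.6866 intr=49.7134 cont=49.2047 V=49.7134[EX]; j=2 S=65.4780 intr=28.9220 cont=30.2389 V=30.2389[hold]; j=3 S=95.9429 intr=0.0000 cont=12.0997 V=12.0997[hold]; j=4 S=140.5823 intr=0.0000 cont=2.2622 V=2.2622[hold]; j=5 S=205.9911 intr=0.0000 cont=0.0000 V=0.0000[hold]
k=4: j=0 S=36.9163 intr=57.4837 cont=56.9750 V=57.4837[EX]; j=1 S=54.0924 intr=40.3076 cont=40.4099 V=40.4099[hold]; j=2 S=79.2600 intr=15.1400 cont=21.6599 V=21.6599[hold]; j=3 S=116.1373 intr=0.0000 cont=7.4702 V=7.4702[hold]; j=4 S=170.1726 intr=0.0000 cont=1.2004 V=1.2004[hold]
k=3: j=0 S=44.6866 intr=49.7134 cont=49.2521 V=49.7134[EX]; j=1 S=65.4780 intr=28.9220 cont=31.4926 V=31.4926[hold]; j=2 S=95.9429 intr=0.0000 cont=14.9595 V=14.9595[hold]; j=3 S=140.5823 intr=0.0000 cont=4.5209 V=4.5209[hold]
k=2: j=0 S=54.0924 intr=40.3076 cont=40.9916 V=40.9916[hold]; j=1 S=79.2600 intr=15.1400 cont=23.6520 V=23.6520[hold]; j=2 S=116.1373 intr=0.0000 cont=10.0357 V=10.0357[hold]
k=1: j=0 S=65.4780 intr=28.9220 cont=32.7256 V=32.7256[hold]; j=1 S=95.9429 intr=0.0000 cont=17.2070 V=17.2070[hold]
k=0: j=0 S=79.2600 intr=15.1400 cont=25.3491 V=25.3491[hold]

price = 25.3491
tree:
25.3491
32.7256 17.2070
40.9916 23.6520 10.0357
49.7134 31.4926 14.9595 4.5209
57.4837 40.4099 21.6599 7.4702 1.2004
63.9028 49.7134 30.2389 12.0997 2.2622 0.0000
69.2058 57.4837 40.3076 19.0747 4.2631 0.0000 0.0000
73.5867 63.9028 49.7134 28.9220 8.0339 0.0000 0.0000 0.0000
77.2058 69.2058 57.4837 40.3076 15.1400 0.0000 0.0000 0.0000 0.0000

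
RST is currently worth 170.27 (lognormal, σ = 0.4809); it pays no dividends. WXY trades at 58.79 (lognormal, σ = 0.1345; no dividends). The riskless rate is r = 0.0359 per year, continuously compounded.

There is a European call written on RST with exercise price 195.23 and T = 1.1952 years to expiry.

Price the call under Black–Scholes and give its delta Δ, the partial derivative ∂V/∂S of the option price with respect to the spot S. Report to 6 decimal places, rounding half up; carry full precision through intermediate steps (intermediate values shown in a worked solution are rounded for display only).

price = 29.238260
Δ = 0.533590

σ√T = 0.4809·√1.1952 = 0.525745
d₁ = (ln(S/K) + (r+σ²/2)T) / (σ√T) = (ln(170.27/195.23) + (0.0359+0.4809²/2)·1.1952) / 0.525745 = (-0.136793 + 0.181112) / 0.525745 = 0.084297
d₂ = d₁ − σ√T = 0.084297 − 0.525745 = -0.441448
e^{−rT} = 0.958000
N(d₁) = 0.533590,  N(d₂) = 0.329444
Call price V = S·N(d₁) − K·e^{−rT}·N(d₂) = 90.854328 − 61.616068 = 29.238260
Δ = N(d₁) = 0.533590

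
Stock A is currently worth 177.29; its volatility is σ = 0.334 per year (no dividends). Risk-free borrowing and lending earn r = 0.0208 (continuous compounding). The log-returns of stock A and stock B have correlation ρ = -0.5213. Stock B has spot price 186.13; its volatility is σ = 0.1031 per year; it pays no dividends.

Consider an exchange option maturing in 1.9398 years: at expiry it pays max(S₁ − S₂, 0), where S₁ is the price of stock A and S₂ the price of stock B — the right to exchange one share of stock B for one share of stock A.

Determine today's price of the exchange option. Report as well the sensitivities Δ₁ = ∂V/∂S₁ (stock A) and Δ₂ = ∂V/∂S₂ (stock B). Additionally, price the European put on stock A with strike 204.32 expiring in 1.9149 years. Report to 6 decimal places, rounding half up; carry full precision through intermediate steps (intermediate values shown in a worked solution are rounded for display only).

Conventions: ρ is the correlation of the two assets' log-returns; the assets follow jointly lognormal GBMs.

σ_eff = √(σ₁² + σ₂² − 2ρσ₁σ₂) = √(0.334² + 0.1031² − 2·-0.5213·0.334·0.1031) = 0.397603
d₁ = (ln(S₁/S₂) + (q₂ − q₁ + σ_eff²/2)T) / (σ_eff√T) = (ln(177.29/186.13) + (0.0 − 0.0 + 0.079044)·1.9398) / 0.553768 = 0.189016
d₂ = d₁ − σ_eff√T = 0.189016 − 0.553768 = -0.364752
N(d₁) = 0.574960,  N(d₂) = 0.357648
V = S₁·e^{−q₁T}·N(d₁) − S₂·e^{−q₂T}·N(d₂) = 101.934628 − 66.569065 = 35.365563
Δ₁ = e^{−q₁T}·N(d₁) = 0.574960;  Δ₂ = −e^{−q₂T}·N(d₂) = -0.357648
[vanilla: stock A put K=204.32]
σ√T = 0.334·√1.9149 = 0.462189
d₁ = (ln(S/K) + (r+σ²/2)T) / (σ√T) = (ln(177.29/204.32) + (0.0208+0.334²/2)·1.9149) / 0.462189 = (-0.141901 + 0.146639) / 0.462189 = 0.010253
d₂ = d₁ − σ√T = 0.010253 − 0.462189 = -0.451936
e^{−rT} = 0.960953
N(−d₁) = 0.495910,  N(−d₂) = 0.674343
price = K·e^{−rT}·N(−d₂) − S·N(−d₁) = 132.401695 − 87.919863 = 44.481831

exchange price = 35.365563
Δ1 = 0.574960
Δ2 = -0.357648
price(stock A put K=204.32) = 44.481831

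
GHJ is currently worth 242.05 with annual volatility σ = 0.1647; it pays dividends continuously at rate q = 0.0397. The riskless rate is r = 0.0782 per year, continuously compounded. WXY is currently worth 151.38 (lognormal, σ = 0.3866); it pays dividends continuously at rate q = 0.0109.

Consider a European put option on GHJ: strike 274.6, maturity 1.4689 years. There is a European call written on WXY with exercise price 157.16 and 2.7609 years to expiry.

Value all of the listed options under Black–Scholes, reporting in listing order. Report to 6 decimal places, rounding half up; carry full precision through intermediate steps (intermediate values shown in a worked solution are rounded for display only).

[GHJ put K=274.6]
σ√T = 0.1647·√1.4689 = 0.199613
d₁ = (ln(S/K) + (r−q+σ²/2)T) / (σ√T) = (ln(242.05/274.6) + (0.0782−0.0397+0.1647²/2)·1.4689) / 0.199613 = (-0.126171 + 0.076475) / 0.199613 = -0.248960
d₂ = d₁ − σ√T = -0.248960 − 0.199613 = -0.448573
e^{−rT} = 0.891484
e^{−qT} = 0.943352
N(−d₁) = 0.598304,  N(−d₂) = 0.673130
price = K·e^{−rT}·N(−d₂) − S·e^{−qT}·N(−d₁) = 164.783285 − 136.615850 = 28.167434
[WXY call K=157.16]
σ√T = 0.3866·√2.7609 = 0.642373
d₁ = (ln(S/K) + (r−q+σ²/2)T) / (σ√T) = (ln(151.38/157.16) + (0.0782−0.0109+0.3866²/2)·2.7609) / 0.642373 = (-0.037471 + 0.392130) / 0.642373 = 0.552107
d₂ = d₁ − σ√T = 0.552107 − 0.642373 = -0.090265
e^{−rT} = 0.805814
e^{−qT} = 0.970355
N(d₁) = 0.709563,  N(d₂) = 0.464038
price = S·e^{−qT}·N(d₁) − K·e^{−rT}·N(d₂) = 104.229262 − 58.766592 = 45.462671

price(GHJ put K=274.6) = 28.167434
price(WXY call K=157.16) = 45.462671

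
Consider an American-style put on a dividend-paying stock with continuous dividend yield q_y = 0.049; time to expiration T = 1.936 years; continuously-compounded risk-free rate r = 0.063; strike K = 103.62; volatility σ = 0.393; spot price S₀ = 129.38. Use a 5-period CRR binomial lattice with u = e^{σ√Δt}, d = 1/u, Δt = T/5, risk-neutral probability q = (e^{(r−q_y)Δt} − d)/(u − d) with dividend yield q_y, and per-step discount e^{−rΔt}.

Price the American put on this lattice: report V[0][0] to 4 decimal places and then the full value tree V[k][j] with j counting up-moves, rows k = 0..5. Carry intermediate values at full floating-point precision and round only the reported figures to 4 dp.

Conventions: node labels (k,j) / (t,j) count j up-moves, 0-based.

Δt=0.38720  u=1.27704  d=0.78306  q=0.45017  discount=0.97590
step 5 (expiry): payoffs max(K−S,0) = 65.5272 41.4970 2.3077 0.0000 0.0000 0.0000
k=4: (k=4,j=0): S=48.6460, K−S=54.9740, hold=53.3911 ⇒ V=54.9740 exercise | (k=4,j=1): S=79.3336, K−S=24.2864, hold=23.2803 ⇒ V=24.2864 exercise | (k=4,j=2): S=129.3800, K−S=0.0000, hold=1.2383 ⇒ V=1.2383 continue | (k=4,j=3): S=210.9973, K−S=0.0000, hold=0.0000 ⇒ V=0.0000 continue | (k=4,j=4): S=344.1016, K−S=0.0000, hold=0.0000 ⇒ V=0.0000 continue
k=3: (k=3,j=0): S=62.1230, K−S=41.4970, hold=40.1674 ⇒ V=41.4970 exercise | (k=3,j=1): S=101.3123, K−S=2.3077, hold=13.5756 ⇒ V=13.5756 continue | (k=3,j=2): S=165.2236, K−S=0.0000, hold=0.6644 ⇒ V=0.6644 continue | (k=3,j=3): S=269.4523, K−S=0.0000, hold=0.0000 ⇒ V=0.0000 continue
k=2: (k=2,j=0): S=79.3336, K−S=24.2864, hold=28.2305 ⇒ V=28.2305 continue | (k=2,j=1): S=129.3800, K−S=0.0000, hold=7.5763 ⇒ V=7.5763 continue | (k=2,j=2): S=210.9973, K−S=0.0000, hold=0.3565 ⇒ V=0.3565 continue
k=1: (k=1,j=0): S=101.3123, K−S=2.3077, hold=18.4763 ⇒ V=18.4763 continue | (k=1,j=1): S=165.2236, K−S=0.0000, hold=4.2219 ⇒ V=4.2219 continue
k=0: (k=0,j=0): S=129.3800, K−S=0.0000, hold=11.7688 ⇒ V=11.7688 continue

price = 11.7688
tree:
11.7688
18.4763 4.2219
28.2305 7.5763 0.3565
41.4970 13.5756 0.6644 0.0000
54.9740 24.2864 1.2383 0.0000 0.0000
65.5272 41.4970 2.3077 0.0000 0.0000 0.0000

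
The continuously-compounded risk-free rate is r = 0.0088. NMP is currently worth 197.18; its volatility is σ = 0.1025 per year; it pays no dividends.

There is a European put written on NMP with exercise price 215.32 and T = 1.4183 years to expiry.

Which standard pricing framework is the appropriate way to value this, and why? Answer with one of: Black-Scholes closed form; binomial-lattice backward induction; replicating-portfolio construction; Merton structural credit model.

framework: Black-Scholes closed form

Key observation: the strike-215.32 put on NMP is European-exercise on a continuously-modelled lognormal underlying, so its value is a single closed-form evaluation.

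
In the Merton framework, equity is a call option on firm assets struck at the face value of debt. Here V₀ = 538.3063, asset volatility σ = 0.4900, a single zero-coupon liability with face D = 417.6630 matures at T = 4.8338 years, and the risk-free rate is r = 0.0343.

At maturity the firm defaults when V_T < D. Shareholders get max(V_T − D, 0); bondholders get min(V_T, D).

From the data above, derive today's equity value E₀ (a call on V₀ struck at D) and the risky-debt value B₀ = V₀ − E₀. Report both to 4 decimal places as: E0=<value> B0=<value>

E0=287.2595 B0=251.0468

Work the structural quantities from V₀ = 538.3063 against face 417.6630:
d₁ = [ln(V₀/D) + (r + σ²/2)T] / (σ√T)
   = [ln(538.3063/417.6630) + (0.0343 + 0.5·0.4900²)·4.8338] / (0.4900·√4.8338)
   = [0.253753 + 0.746097] / 1.077309 = 0.928099
d₂ = d₁ − σ√T = 0.928099 − 1.077309 = -0.149210
N(d₁) = 0.823322,  N(d₂) = 0.440694,  e^(−rT) = 0.847216
E₀ = V₀·N(d₁) − D·e^(−rT)·N(d₂)
   = 538.3063·0.823322 − 417.6630·0.847216·0.440694 = 287.259464
B₀ = V₀ − E₀ = 538.3063 − 287.259464 = 251.046836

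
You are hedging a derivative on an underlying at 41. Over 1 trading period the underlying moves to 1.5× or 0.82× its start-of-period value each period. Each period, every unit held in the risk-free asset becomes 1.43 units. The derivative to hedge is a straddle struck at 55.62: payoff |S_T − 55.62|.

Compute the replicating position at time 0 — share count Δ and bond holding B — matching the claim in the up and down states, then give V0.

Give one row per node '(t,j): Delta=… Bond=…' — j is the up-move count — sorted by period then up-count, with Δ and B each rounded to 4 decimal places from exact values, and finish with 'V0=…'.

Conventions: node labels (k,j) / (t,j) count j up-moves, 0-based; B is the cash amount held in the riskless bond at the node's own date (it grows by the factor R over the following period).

(0,0): Delta=-0.5782 Bond=28.9782
V0=5.2723

The replicating-portfolio and risk-neutral prices coincide; use p* = (1.43−0.82)/(1.5−0.82) = 0.8971 for the latter.
Expiry values: V(1,0)=22.0000, V(1,1)=5.8800
(0,0): S=41.0000. Δ = (V_up−V_dn)/(S_up−S_dn) = (5.8800−22.0000)/(61.5000−33.6200) = -0.5782. V = [p*·5.8800 + (1−p*)·22.0000]/1.43 = 5.2723. B = V − Δ·S = 28.9782.
As a check, the time-0 holding Δ(0,0)·S0 + B(0,0) comes to 5.2723 — exactly V0.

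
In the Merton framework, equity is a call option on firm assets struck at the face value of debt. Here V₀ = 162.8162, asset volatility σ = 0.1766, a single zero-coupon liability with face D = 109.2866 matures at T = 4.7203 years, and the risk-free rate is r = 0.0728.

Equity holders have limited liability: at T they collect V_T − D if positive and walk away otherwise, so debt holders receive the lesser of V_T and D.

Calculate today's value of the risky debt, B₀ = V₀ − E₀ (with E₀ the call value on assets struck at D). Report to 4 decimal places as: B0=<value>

Apply the equity-as-call identities (strike 109.2866, horizon 4.7203 years):
d₁ = [ln(V₀/D) + (r + σ²/2)T] / (σ√T)
   = [ln(162.8162/109.2866) + (0.0728 + 0.5·0.1766²)·4.7203] / (0.1766·√4.7203)
   = [0.398648 + 0.417245] / 0.383686 = 2.126463
d₂ = d₁ − σ√T = 2.126463 − 0.383686 = 1.742778
N(d₁) = 0.983268,  N(d₂) = 0.959314,  e^(−rT) = 0.709186
E₀ = V₀·N(d₁) − D·e^(−rT)·N(d₂)
   = 162.8162·0.983268 − 109.2866·0.709186·0.959314 = 85.740772
B₀ = V₀ − E₀ = 162.8162 − 85.740772 = 77.075428

B0=77.0754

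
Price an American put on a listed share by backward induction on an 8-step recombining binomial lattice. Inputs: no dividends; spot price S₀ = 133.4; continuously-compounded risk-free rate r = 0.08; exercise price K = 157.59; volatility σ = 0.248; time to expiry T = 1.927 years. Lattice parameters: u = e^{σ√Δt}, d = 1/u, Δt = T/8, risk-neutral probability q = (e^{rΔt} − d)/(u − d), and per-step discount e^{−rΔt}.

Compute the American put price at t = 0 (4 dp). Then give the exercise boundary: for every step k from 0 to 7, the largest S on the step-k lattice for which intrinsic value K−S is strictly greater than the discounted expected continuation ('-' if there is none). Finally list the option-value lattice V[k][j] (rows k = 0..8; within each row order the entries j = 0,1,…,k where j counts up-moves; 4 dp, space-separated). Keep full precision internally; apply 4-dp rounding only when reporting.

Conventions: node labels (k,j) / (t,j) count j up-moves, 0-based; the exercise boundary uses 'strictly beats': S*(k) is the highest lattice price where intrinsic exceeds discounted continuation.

Δt=0.24088, u=1.12943, d=0.88540, q=0.54934, disc=e^(-rΔt)=0.98091
k=8 terminal: V=max(K-S,0) → 107.2085 93.3224 75.6089 53.0134 24.1900 0.0000 0.0000 0.0000 0.0000
k=7: j=0 S=56.9026 intr=100.6874 cont=97.6797 V=100.6874[EX]; j=1 S=72.5860 intr=85.0040 cont=81.9963 V=85.0040[EX]; j=2 S=92.5921 intr=64.9979 cont=61.9902 V=64.9979[EX]; j=3 S=118.1123 intr=39.4777 cont=36.4700 V=39.4777[EX]; j=4 S=150.6664 intr=6.9236 cont=10.6934 V=10.6934[hold]; j=5 S=192.1930 intr=0.0000 cont=0.0000 V=0.0000[hold]; j=6 S=245.1651 intr=0.0000 cont=0.0000 V=0.0000[hold]; j=7 S=312.7374 intr=0.0000 cont=0.0000 V=0.0000[hold]  S*(7)=118.1123
k=6: j=0 S=64.2676 intr=93.3224 cont=90.3147 V=93.3224[EX]; j=1 S=81.9811 intr=75.6089 cont=72.6013 V=75.6089[EX]; j=2 S=104.5766 intr=53.0134 cont=50.0057 V=53.0134[EX]; j=3 S=133.4000 intr=24.1900 cont=23.2137 V=24.1900[EX]; j=4 S=170.1676 intr=0.0000 cont=4.7271 V=4.7271[hold]; j=5 S=217.0692 intr=0.0000 cont=0.0000 V=0.0000[hold]; j=6 S=276.8976 intr=0.0000 cont=0.0000 V=0.0000[hold]  S*(6)=133.4000
k=5: j=0 S=72.5860 intr=85.0040 cont=81.9963 V=85.0040[EX]; j=1 S=92.5921 intr=64.9979 cont=61.9902 V=64.9979[EX]; j=2 S=118.1123 intr=39.4777 cont=36.4700 V=39.4777[EX]; j=3 S=150.6664 intr=6.9236 cont=13.2407 V=13.2407[hold]; j=4 S=192.1930 intr=0.0000 cont=2.0897 V=2.0897[hold]; j=5 S=245.1651 intr=0.0000 cont=0.0000 V=0.0000[hold]  S*(5)=118.1123
k=4: j=0 S=81.9811 intr=75.6089 cont=72.6013 V=75.6089[EX]; j=1 S=104.5766 intr=53.0134 cont=50.0057 V=53.0134[EX]; j=2 S=133.4000 intr=24.1900 cont=24.5863 V=24.5863[hold]; j=3 S=170.1676 intr=0.0000 cont=6.9792 V=6.9792[hold]; j=4 S=217.0692 intr=0.0000 cont=0.9238 V=0.9238[hold]  S*(4)=104.5766
k=3: j=0 S=92.5921 intr=64.9979 cont=61.9902 V=64.9979[EX]; j=1 S=118.1123 intr=39.4777 cont=36.6835 V=39.4777[EX]; j=2 S=150.6664 intr=6.9236 cont=14.6294 V=14.6294[hold]; j=3 S=192.1930 intr=0.0000 cont=3.5830 V=3.5830[hold]  S*(3)=118.1123
k=2: j=0 S=104.5766 intr=53.0134 cont=50.0057 V=53.0134[EX]; j=1 S=133.4000 intr=24.1900 cont=25.3346 V=25.3346[hold]; j=2 S=170.1676 intr=0.0000 cont=8.3978 V=8.3978[hold]  S*(2)=104.5766
k=1: j=0 S=118.1123 intr=39.4777 cont=37.0868 V=39.4777[EX]; j=1 S=150.6664 intr=6.9236 cont=15.7246 V=15.7246[hold]  S*(1)=118.1123
k=0: j=0 S=133.4000 intr=24.1900 cont=25.9248 V=25.9248[hold]  S*(0)=-

price = 25.9248
boundary = - 118.1123 104.5766 118.1123 104.5766 118.1123 133.4000 118.1123
tree:
25.9248
39.4777 15.7246
53.0134 25.3346 8.3978
64.9979 39.4777 14.6294 3.5830
75.6089 53.0134 24.5863 6.9792 0.9238
85.0040 64.9979 39.4777 13.2407 2.0897 0.0000
93.3224 75.6089 53.0134 24.1900 4.7271 0.0000 0.0000
100.6874 85.0040 64.9979 39.4777 10.6934 0.0000 0.0000 0.0000
107.2085 93.3224 75.6089 53.0134 24.1900 0.0000 0.0000 0.0000 0.0000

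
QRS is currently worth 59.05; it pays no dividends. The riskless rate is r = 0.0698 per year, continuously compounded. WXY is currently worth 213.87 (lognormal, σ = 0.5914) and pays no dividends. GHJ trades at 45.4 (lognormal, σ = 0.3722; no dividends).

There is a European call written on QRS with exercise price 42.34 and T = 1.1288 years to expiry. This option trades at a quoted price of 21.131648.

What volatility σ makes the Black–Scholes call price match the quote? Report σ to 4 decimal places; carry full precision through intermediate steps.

sigma = 0.3515

At σ = 0.3515 the Black–Scholes value reproduces the quote:
σ√T = 0.3515·√1.1288 = 0.373451
d₁ = (ln(S/K) + (r+σ²/2)T) / (σ√T) = (ln(59.05/42.34) + (0.0698+0.3515²/2)·1.1288) / 0.373451 = (0.332652 + 0.148523) / 0.373451 = 1.288456
d₂ = d₁ − σ√T = 1.288456 − 0.373451 = 0.915005
e^{−rT} = 0.924234
N(d₁) = 0.901206,  N(d₂) = 0.819905
V = S·N(d₁) − K·e^{−rT}·N(d₂) = 53.216236 − 32.084588 = 21.131648 (equal to the quote); since ∂V/∂σ > 0 for all σ, the implied volatility is unique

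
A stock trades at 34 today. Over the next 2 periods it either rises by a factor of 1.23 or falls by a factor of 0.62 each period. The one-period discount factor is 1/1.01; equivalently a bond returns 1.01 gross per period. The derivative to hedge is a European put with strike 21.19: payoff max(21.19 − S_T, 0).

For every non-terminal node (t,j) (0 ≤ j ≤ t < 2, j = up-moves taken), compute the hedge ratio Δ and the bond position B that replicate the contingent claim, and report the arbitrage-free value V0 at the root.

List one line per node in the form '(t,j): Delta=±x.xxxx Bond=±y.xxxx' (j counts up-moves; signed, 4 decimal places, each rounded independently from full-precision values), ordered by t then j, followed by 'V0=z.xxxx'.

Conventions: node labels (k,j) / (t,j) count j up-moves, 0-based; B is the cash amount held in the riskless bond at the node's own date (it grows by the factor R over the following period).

(0,0): Delta=-0.1398 Bond=5.7890
(1,0): Delta=-0.6315 Bond=16.2118
(1,1): Delta=0.0000 Bond=0.0000
V0=1.0354

No-arbitrage ⇒ martingale measure with p* = (R−d)/(u−d) = 0.6393.
Expiry values: V(2,0)=8.1204, V(2,1)=0.0000, V(2,2)=0.0000
(1,0): S=21.0800. Δ = (V_up−V_dn)/(S_up−S_dn) = (0.0000−8.1204)/(25.9284−13.0696) = -0.6315. V = [p*·0.0000 + (1−p*)·8.1204]/1.01 = 2.8997. B = V − Δ·S = 16.2118.
(1,1): S=41.8200. Δ = (V_up−V_dn)/(S_up−S_dn) = (0.0000−0.0000)/(51.4386−25.9284) = 0.0000. V = [p*·0.0000 + (1−p*)·0.0000]/1.01 = 0.0000. B = V − Δ·S = 0.0000.
(0,0): S=34.0000. Δ = (V_up−V_dn)/(S_up−S_dn) = (0.0000−2.8997)/(41.8200−21.0800) = -0.1398. V = [p*·0.0000 + (1−p*)·2.8997]/1.01 = 1.0354. B = V − Δ·S = 5.7890.
Check: Δ(0,0)·S0 + B(0,0) = 1.0354 = V0.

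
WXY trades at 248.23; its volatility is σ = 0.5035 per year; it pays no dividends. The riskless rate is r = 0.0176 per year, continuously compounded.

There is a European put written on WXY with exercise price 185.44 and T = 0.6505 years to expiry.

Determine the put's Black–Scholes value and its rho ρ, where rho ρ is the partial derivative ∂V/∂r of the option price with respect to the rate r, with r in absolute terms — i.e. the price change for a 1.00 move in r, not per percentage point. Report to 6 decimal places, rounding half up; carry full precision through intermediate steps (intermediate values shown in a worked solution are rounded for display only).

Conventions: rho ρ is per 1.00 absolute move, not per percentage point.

σ√T = 0.5035·√0.6505 = 0.406091
d₁ = (ln(S/K) + (r+σ²/2)T) / (σ√T) = (ln(248.23/185.44) + (0.0176+0.5035²/2)·0.6505) / 0.406091 = (0.291624 + 0.093904) / 0.406091 = 0.949364
d₂ = d₁ − σ√T = 0.949364 − 0.406091 = 0.543273
e^{−rT} = 0.988616
N(−d₁) = 0.171218,  N(−d₂) = 0.293471
Put price V = K·e^{−rT}·N(−d₂) − S·N(−d₁) = 53.801721 − 42.501376 = 11.300346
ρ = −K·T·e^{−rT}·N(−d₂) = -34.998020

price = 11.300346
ρ = -34.998020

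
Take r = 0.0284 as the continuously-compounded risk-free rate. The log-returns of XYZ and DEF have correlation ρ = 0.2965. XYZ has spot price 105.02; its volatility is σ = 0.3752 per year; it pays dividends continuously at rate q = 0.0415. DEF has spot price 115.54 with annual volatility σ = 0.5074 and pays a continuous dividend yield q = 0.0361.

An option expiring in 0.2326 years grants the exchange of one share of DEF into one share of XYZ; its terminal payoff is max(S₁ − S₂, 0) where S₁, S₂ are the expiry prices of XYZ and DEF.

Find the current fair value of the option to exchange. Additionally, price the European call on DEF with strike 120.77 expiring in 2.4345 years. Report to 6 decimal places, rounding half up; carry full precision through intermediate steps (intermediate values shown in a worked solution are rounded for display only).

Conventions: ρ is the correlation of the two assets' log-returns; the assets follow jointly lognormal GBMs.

exchange price = 6.695600
price(DEF call K=120.77) = 30.287816

σ_eff = √(σ₁² + σ₂² − 2ρσ₁σ₂) = √(0.3752² + 0.5074² − 2·0.2965·0.3752·0.5074) = 0.534169
d₁ = (ln(S₁/S₂) + (q₂ − q₁ + σ_eff²/2)T) / (σ_eff√T) = (ln(105.02/115.54) + (0.0361 − 0.0415 + 0.142668)·0.2326) / 0.257622 = -0.246630
d₂ = d₁ − σ_eff√T = -0.246630 − 0.257622 = -0.504252
N(d₁) = 0.402597,  N(d₂) = 0.307042
V = S₁·e^{−q₁T}·N(d₁) − S₂·e^{−q₂T}·N(d₂) = 41.874602 − 35.179002 = 6.695600
[vanilla: DEF call K=120.77]
σ√T = 0.5074·√2.4345 = 0.791690
d₁ = (ln(S/K) + (r−q+σ²/2)T) / (σ√T) = (ln(115.54/120.77) + (0.0284−0.0361+0.5074²/2)·2.4345) / 0.791690 = (-0.044271 + 0.294641) / 0.791690 = 0.316247
d₂ = d₁ − σ√T = 0.316247 − 0.791690 = -0.475443
e^{−rT} = 0.933196
e^{−qT} = 0.915866
N(d₁) = 0.624093,  N(d₂) = 0.317236
price = S·e^{−qT}·N(d₁) − K·e^{−rT}·N(d₂) = 66.040942 − 35.753126 = 30.287816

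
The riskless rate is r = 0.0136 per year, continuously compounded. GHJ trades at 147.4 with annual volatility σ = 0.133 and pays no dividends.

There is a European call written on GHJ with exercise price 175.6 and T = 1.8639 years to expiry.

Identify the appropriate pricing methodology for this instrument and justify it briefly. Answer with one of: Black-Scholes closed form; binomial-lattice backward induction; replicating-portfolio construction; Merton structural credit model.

framework: Black-Scholes closed form

Key observation: the strike-175.6 call on GHJ is European-exercise on a continuously-modelled lognormal underlying, so its value is a single closed-form evaluation.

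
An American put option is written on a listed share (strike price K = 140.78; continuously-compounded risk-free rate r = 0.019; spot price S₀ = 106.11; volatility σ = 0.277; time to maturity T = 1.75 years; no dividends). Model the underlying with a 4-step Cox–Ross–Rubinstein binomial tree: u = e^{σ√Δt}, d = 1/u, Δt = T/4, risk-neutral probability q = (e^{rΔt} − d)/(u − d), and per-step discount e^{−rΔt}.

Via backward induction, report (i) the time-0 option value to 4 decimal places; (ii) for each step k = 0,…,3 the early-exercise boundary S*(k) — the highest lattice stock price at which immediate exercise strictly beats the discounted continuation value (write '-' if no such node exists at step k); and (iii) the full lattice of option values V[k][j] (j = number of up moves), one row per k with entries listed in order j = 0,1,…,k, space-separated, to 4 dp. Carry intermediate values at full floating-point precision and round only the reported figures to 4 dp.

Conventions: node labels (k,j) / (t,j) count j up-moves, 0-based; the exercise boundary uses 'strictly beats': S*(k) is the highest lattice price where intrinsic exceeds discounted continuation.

params: Δt=0.43750 u=1.20108 d=0.83259 q=0.47698 e^(-rΔt)=0.99172
t_4 payoffs: 89.7913 67.2245 34.6700 0.0000 0.0000
t_3: node(3,0) S=61.2413 payoff=79.5387 vs cont=78.3733 → 79.5387 [stop]  node(3,1) S=88.3457 payoff=52.4343 vs cont=51.2689 → 52.4343 [stop]  node(3,2) S=127.4462 payoff=13.3338 vs cont=17.9832 → 17.9832 [wait]  node(3,3) S=183.8520 payoff=0.0000 vs cont=0.0000 → 0.0000 [wait]  ⇒ S*(3)=88.3457
t_2: node(2,0) S=73.5555 payoff=67.2245 vs cont=66.0592 → 67.2245 [stop]  node(2,1) S=106.1100 payoff=34.6700 vs cont=35.7039 → 35.7039 [wait]  node(2,2) S=153.0727 payoff=0.0000 vs cont=9.3278 → 9.3278 [wait]  ⇒ S*(2)=73.5555
t_1: node(1,0) S=88.3457 payoff=52.4343 vs cont=51.7579 → 52.4343 [stop]  node(1,1) S=127.4462 payoff=13.3338 vs cont=22.9317 → 22.9317 [wait]  ⇒ S*(1)=88.3457
t_0: node(0,0) S=106.1100 payoff=34.6700 vs cont=38.0447 → 38.0447 [wait]  ⇒ S*(0)=-

price = 38.0447
boundary = - 88.3457 73.5555 88.3457
tree:
38.0447
52.4343 22.9317
67.2245 35.7039 9.3278
79.5387 52.4343 17.9832 0.0000
89.7913 67.2245 34.6700 0.0000 0.0000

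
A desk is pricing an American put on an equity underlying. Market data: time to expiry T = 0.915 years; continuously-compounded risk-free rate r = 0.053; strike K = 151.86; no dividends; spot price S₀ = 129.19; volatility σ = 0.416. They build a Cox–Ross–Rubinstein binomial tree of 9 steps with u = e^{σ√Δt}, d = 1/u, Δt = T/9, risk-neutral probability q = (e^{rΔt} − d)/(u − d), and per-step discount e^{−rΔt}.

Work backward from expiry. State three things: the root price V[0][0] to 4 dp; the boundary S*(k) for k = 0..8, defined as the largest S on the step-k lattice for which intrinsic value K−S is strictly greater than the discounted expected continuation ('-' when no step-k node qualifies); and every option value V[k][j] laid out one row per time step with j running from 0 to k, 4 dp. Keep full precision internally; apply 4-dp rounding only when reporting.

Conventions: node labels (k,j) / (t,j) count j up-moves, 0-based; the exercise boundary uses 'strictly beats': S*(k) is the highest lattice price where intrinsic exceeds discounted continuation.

price = 31.6489
boundary = - - - 86.7783 99.0871 86.7783 99.0871 113.1418 129.1900
tree:
31.6489
41.5289 21.6006
52.8505 30.0727 12.9226
65.0817 40.5624 19.3651 6.2848
75.8614 52.7729 28.1598 10.3228 2.1043
85.3021 65.0817 39.4536 16.5846 3.8463 0.2941
93.5701 75.8614 52.7729 25.8717 6.9932 0.5766 0.0000
100.8110 85.3021 65.0817 38.7182 12.6368 1.1305 0.0000 0.0000
107.1524 93.5701 75.8614 52.7729 22.6700 2.2164 0.0000 0.0000 0.0000
112.7060 100.8110 85.3021 65.0817 38.7182 4.3455 0.0000 0.0000 0.0000 0.0000

Δt=0.10167, u=1.14184, d=0.87578, q=0.48719, disc=e^(-rΔt)=0.99463
k=9 terminal: V=max(K-S,0) → 112.7060 100.8110 85.3021 65.0817 38.7182 4.3455 0.0000 0.0000 0.0000 0.0000
k=8: j=0 S=44.7076 intr=107.1524 cont=106.3363 V=107.1524[EX]; j=1 S=58.2899 intr=93.5701 cont=92.7540 V=93.5701[EX]; j=2 S=75.9986 intr=75.8614 cont=75.0454 V=75.8614[EX]; j=3 S=99.0871 intr=52.7729 cont=51.9568 V=52.7729[EX]; j=4 S=129.1900 intr=22.6700 cont=21.8539 V=22.6700[EX]; j=5 S=168.4382 intr=0.0000 cont=2.2164 V=2.2164[hold]; j=6 S=219.6102 intr=0.0000 cont=0.0000 V=0.0000[hold]; j=7 S=286.3283 intr=0.0000 cont=0.0000 V=0.0000[hold]; j=8 S=373.3155 intr=0.0000 cont=0.0000 V=0.0000[hold]  S*(8)=129.1900
k=7: j=0 S=51.0490 intr=100.8110 cont=99.9949 V=100.8110[EX]; j=1 S=66.5579 intr=85.3021 cont=84.4861 V=85.3021[EX]; j=2 S=86.7783 intr=65.0817 cont=64.2656 V=65.0817[EX]; j=3 S=113.1418 intr=38.7182 cont=37.9021 V=38.7182[EX]; j=4 S=147.5145 intr=4.3455 cont=12.6368 V=12.6368[hold]; j=5 S=192.3298 intr=0.0000 cont=1.1305 V=1.1305[hold]; j=6 S=250.7601 intr=0.0000 cont=0.0000 V=0.0000[hold]; j=7 S=326.9416 intr=0.0000 cont=0.0000 V=0.0000[hold]  S*(7)=113.1418
k=6: j=0 S=58.2899 intr=93.5701 cont=92.7540 V=93.5701[EX]; j=1 S=75.9986 intr=75.8614 cont=75.0454 V=75.8614[EX]; j=2 S=99.0871 intr=52.7729 cont=51.9568 V=52.7729[EX]; j=3 S=129.1900 intr=22.6700 cont=25.8717 V=25.8717[hold]; j=4 S=168.4382 intr=0.0000 cont=6.9932 V=6.9932[hold]; j=5 S=219.6102 intr=0.0000 cont=0.5766 V=0.5766[hold]; j=6 S=286.3283 intr=0.0000 cont=0.0000 V=0.0000[hold]  S*(6)=99.0871
k=5: j=0 S=66.5579 intr=85.3021 cont=84.4861 V=85.3021[EX]; j=1 S=86.7783 intr=65.0817 cont=64.2656 V=65.0817[EX]; j=2 S=113.1418 intr=38.7182 cont=39.4536 V=39.4536[hold]; j=3 S=147.5145 intr=4.3455 cont=16.5846 V=16.5846[hold]; j=4 S=192.3298 intr=0.0000 cont=3.8463 V=3.8463[hold]; j=5 S=250.7601 intr=0.0000 cont=0.2941 V=0.2941[hold]  S*(5)=86.7783
k=4: j=0 S=75.9986 intr=75.8614 cont=75.0454 V=75.8614[EX]; j=1 S=99.0871 intr=52.7729 cont=52.3132 V=52.7729[EX]; j=2 S=129.1900 intr=22.6700 cont=28.1598 V=28.1598[hold]; j=3 S=168.4382 intr=0.0000 cont=10.3228 V=10.3228[hold]; j=4 S=219.6102 intr=0.0000 cont=2.1043 V=2.1043[hold]  S*(4)=99.0871
k=3: j=0 S=86.7783 intr=65.0817 cont=64.2656 V=65.0817[EX]; j=1 S=113.1418 intr=38.7182 cont=40.5624 V=40.5624[hold]; j=2 S=147.5145 intr=4.3455 cont=19.3651 V=19.3651[hold]; j=3 S=192.3298 intr=0.0000 cont=6.2848 V=6.2848[hold]  S*(3)=86.7783
k=2: j=0 S=99.0871 intr=52.7729 cont=52.8505 V=52.8505[hold]; j=1 S=129.1900 intr=22.6700 cont=30.0727 V=30.0727[hold]; j=2 S=168.4382 intr=0.0000 cont=12.9226 V=12.9226[hold]  S*(2)=-
k=1: j=0 S=113.1418 intr=38.7182 cont=41.5289 V=41.5289[hold]; j=1 S=147.5145 intr=4.3455 cont=21.6006 V=21.6006[hold]  S*(1)=-
k=0: j=0 S=129.1900 intr=22.6700 cont=31.6489 V=31.6489[hold]  S*(0)=-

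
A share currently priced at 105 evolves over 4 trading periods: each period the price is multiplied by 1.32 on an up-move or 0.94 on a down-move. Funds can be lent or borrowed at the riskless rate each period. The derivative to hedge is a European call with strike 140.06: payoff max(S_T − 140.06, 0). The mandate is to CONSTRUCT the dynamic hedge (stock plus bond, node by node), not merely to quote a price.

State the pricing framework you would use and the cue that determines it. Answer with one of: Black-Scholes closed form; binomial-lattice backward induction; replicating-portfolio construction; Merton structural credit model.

framework: replicating-portfolio construction

Key observation: the deliverable is the dynamic trading strategy on the 4-step tree (spot 105, moves 1.32 and 0.94), so the valuation must go through the node-by-node replicating-portfolio solve.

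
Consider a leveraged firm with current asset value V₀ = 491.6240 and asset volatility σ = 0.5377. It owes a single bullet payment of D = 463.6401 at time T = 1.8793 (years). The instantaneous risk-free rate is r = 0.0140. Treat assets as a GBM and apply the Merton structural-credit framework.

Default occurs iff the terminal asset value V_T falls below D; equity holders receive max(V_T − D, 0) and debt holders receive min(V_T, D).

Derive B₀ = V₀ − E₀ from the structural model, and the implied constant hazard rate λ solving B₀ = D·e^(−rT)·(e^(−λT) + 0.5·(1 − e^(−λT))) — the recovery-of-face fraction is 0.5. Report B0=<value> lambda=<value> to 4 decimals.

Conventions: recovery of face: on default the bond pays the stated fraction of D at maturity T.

B0=335.1447 lambda=0.3859

Work the structural quantities from V₀ = 491.6240 against face 463.6401:
d₁ = [ln(V₀/D) + (r + σ²/2)T] / (σ√T)
   = [ln(491.6240/463.6401) + (0.0140 + 0.5·0.5377²)·1.8793] / (0.5377·√1.8793)
   = [0.058606 + 0.297983] / 0.737120 = 0.483759
d₂ = d₁ − σ√T = 0.483759 − 0.737120 = -0.253360
N(d₁) = 0.685722,  N(d₂) = 0.399995,  e^(−rT) = 0.974033
E₀ = V₀·N(d₁) − D·e^(−rT)·N(d₂)
   = 491.6240·0.685722 − 463.6401·0.974033·0.399995 = 156.479278
B₀ = V₀ − E₀ = 491.6240 − 156.479278 = 335.144722
e^(−λT) = (B₀·e^(rT)/D − 0.5)/(1 − 0.5) = (335.1447·1.026659/463.6401 − 0.5)/0.5 = 0.48425232
λ = −ln(0.48425232)/1.8793 = 0.385861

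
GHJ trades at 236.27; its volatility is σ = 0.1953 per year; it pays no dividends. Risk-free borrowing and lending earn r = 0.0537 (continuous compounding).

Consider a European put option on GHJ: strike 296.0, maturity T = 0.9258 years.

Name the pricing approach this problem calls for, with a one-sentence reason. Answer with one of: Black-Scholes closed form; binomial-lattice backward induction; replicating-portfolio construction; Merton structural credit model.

Key observation: with GHJ following a GBM at constant σ and r, the European put struck at 296.0 prices in closed form — nothing here needs a stepwise model or a balance sheet.

framework: Black-Scholes closed form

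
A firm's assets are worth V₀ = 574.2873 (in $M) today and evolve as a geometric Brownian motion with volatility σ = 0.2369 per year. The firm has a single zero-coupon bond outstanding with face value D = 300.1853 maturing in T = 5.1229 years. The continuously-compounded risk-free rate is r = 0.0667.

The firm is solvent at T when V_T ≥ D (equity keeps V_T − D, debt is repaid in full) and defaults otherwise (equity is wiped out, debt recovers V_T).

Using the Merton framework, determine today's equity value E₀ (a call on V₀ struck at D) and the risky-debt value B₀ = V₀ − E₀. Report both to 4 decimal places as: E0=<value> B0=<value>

Apply the equity-as-call identities (strike 300.1853, horizon 5.1229 years):
d₁ = [ln(V₀/D) + (r + σ²/2)T] / (σ√T)
   = [ln(574.2873/300.1853) + (0.0667 + 0.5·0.2369²)·5.1229] / (0.2369·√5.1229)
   = [0.648730 + 0.485450] / 0.536195 = 2.115237
d₂ = d₁ − σ√T = 2.115237 − 0.536195 = 1.579041
N(d₁) = 0.982795,  N(d₂) = 0.942837,  e^(−rT) = 0.710563
E₀ = V₀·N(d₁) − D·e^(−rT)·N(d₂)
   = 574.2873·0.982795 − 300.1853·0.710563·0.942837 = 363.299096
B₀ = V₀ − E₀ = 574.2873 − 363.299096 = 210.988204

E0=363.2991 B0=210.9882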